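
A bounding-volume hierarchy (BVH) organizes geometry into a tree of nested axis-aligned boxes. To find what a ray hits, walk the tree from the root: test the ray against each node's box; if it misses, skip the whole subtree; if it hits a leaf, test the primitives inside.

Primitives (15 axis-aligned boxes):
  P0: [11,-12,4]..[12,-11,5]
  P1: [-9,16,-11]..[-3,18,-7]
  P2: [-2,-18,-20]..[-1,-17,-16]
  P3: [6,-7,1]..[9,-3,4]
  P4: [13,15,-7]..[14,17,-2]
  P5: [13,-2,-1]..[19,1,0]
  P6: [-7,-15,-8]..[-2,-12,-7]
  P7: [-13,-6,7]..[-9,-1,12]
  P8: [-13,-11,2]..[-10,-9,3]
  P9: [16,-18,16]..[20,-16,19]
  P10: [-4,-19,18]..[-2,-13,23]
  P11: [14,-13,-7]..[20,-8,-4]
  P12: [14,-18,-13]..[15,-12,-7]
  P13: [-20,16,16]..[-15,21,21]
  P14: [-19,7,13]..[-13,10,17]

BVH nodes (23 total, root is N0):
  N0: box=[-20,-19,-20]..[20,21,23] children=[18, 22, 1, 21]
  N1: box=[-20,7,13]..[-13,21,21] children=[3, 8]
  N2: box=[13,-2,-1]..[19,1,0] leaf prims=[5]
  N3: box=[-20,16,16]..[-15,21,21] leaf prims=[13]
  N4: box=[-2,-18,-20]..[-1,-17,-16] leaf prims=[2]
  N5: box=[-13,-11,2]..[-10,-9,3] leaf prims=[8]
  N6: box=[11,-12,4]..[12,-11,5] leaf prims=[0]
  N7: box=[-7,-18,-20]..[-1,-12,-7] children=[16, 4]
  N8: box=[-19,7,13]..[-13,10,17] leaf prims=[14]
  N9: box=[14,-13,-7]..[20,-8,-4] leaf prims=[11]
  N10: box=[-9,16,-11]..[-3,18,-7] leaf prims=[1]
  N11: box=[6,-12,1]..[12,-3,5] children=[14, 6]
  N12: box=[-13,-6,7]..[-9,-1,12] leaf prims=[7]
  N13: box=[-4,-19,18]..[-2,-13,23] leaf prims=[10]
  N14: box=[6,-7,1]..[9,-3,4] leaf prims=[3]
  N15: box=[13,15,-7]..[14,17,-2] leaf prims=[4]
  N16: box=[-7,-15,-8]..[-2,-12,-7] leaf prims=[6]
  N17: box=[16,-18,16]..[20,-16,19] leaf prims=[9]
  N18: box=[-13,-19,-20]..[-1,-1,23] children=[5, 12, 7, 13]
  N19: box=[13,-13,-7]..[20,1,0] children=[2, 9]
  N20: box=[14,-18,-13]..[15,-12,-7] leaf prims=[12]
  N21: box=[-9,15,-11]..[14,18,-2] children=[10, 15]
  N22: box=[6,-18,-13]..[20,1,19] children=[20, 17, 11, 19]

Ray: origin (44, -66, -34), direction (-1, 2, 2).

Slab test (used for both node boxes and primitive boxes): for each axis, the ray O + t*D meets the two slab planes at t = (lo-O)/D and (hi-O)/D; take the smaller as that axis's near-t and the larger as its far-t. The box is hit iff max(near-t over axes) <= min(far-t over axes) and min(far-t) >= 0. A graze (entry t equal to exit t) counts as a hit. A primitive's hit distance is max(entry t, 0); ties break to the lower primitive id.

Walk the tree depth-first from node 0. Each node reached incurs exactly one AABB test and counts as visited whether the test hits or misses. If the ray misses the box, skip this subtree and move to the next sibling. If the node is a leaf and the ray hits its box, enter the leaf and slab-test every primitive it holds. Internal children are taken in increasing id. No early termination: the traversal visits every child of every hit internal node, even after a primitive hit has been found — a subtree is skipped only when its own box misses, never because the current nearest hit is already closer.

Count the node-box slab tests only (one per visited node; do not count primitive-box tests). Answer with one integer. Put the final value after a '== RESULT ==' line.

Trace the traversal:
N0 x:[24,64] y:[47/2,87/2] z:[7,57/2] -> hit [24,57/2], descend [1, 18, 21, 22]
  N1 x:[57,64] y:[73/2,87/2] z:[47/2,55/2] -> miss, prune
  N18 x:[45,57] y:[47/2,65/2] z:[7,57/2] -> miss, prune
  N21 x:[30,53] y:[81/2,42] z:[23/2,16] -> miss, prune
  N22 x:[24,38] y:[24,67/2] z:[21/2,53/2] -> hit [24,53/2], descend [11, 17, 19, 20]
    N11 x:[32,38] y:[27,63/2] z:[35/2,39/2] -> miss, prune
    N17 x:[24,28] y:[24,25] z:[25,53/2] -> hit [25,25] leaf, test {P9@t=25}
    N19 x:[24,31] y:[53/2,67/2] z:[27/2,17] -> miss, prune
    N20 x:[29,30] y:[24,27] z:[21/2,27/2] -> miss, prune

Summary -> nodes [0, 1, 18, 21, 22, 11, 17, 19, 20]; box-tests=9; leaf-entries=1; first=P9

== RESULT ==
9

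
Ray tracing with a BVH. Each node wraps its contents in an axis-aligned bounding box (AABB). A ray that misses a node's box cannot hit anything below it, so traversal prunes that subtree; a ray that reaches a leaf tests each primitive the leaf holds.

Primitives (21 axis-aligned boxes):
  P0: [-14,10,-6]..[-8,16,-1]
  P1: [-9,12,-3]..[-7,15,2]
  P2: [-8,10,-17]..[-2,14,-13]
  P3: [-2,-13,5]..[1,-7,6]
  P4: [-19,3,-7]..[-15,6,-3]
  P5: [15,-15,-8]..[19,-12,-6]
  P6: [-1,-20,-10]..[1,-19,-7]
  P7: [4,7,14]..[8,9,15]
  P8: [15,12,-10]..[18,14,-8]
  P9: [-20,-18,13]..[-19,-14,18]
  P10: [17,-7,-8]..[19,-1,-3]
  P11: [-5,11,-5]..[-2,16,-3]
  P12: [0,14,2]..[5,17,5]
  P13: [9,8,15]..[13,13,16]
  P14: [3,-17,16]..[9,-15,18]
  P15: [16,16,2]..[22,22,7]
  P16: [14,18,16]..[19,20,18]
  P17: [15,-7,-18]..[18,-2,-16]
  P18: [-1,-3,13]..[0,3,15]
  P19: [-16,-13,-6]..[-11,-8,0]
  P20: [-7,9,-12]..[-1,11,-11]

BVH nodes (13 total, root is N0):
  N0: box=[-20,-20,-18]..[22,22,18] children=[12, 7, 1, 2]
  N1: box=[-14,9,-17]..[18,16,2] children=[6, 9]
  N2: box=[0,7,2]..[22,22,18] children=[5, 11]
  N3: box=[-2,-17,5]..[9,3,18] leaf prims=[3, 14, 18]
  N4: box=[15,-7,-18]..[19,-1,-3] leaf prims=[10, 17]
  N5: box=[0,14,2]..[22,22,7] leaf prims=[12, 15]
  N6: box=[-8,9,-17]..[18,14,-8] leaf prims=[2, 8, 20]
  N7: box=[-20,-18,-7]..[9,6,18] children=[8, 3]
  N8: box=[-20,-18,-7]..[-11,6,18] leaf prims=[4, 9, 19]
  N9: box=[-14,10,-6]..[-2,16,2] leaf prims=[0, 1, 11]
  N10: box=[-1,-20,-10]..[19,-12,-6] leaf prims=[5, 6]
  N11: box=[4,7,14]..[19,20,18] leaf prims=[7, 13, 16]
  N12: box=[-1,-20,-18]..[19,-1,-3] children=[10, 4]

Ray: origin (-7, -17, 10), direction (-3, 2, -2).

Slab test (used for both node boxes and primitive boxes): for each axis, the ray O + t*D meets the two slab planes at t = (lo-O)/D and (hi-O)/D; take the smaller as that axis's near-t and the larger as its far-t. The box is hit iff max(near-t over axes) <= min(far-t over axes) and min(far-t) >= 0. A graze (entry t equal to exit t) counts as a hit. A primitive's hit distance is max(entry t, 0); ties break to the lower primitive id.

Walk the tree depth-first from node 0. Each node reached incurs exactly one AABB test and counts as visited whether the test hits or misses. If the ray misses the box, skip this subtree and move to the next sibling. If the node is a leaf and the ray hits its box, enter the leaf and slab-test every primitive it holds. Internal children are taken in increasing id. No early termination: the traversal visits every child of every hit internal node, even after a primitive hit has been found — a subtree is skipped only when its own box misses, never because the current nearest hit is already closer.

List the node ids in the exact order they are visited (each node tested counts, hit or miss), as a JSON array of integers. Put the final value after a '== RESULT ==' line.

Trace the traversal:
N0 x:[-29/3,13/3] y:[-3/2,39/2] z:[-4,14] -> hit [-3/2,13/3], descend [1, 2, 7, 12]
  N1 x:[-25/3,7/3] y:[13,33/2] z:[4,27/2] -> miss, prune
  N2 x:[-29/3,-7/3] y:[12,39/2] z:[-4,4] -> miss, prune
  N7 x:[-16/3,13/3] y:[-1/2,23/2] z:[-4,17/2] -> hit [-1/2,13/3], descend [3, 8]
    N3 x:[-16/3,-5/3] y:[0,10] z:[-4,5/2] -> miss, prune
    N8 x:[4/3,13/3] y:[-1/2,23/2] z:[-4,17/2] -> hit [4/3,13/3] leaf, test {P4(miss), P9(miss), P19(miss)}
  N12 x:[-26/3,-2] y:[-3/2,8] z:[13/2,14] -> miss, prune

Visited [0, 1, 2, 7, 3, 8, 12]. Tests: 7 box, 1 leaf. Nearest: miss.

== RESULT ==
[0, 1, 2, 7, 3, 8, 12]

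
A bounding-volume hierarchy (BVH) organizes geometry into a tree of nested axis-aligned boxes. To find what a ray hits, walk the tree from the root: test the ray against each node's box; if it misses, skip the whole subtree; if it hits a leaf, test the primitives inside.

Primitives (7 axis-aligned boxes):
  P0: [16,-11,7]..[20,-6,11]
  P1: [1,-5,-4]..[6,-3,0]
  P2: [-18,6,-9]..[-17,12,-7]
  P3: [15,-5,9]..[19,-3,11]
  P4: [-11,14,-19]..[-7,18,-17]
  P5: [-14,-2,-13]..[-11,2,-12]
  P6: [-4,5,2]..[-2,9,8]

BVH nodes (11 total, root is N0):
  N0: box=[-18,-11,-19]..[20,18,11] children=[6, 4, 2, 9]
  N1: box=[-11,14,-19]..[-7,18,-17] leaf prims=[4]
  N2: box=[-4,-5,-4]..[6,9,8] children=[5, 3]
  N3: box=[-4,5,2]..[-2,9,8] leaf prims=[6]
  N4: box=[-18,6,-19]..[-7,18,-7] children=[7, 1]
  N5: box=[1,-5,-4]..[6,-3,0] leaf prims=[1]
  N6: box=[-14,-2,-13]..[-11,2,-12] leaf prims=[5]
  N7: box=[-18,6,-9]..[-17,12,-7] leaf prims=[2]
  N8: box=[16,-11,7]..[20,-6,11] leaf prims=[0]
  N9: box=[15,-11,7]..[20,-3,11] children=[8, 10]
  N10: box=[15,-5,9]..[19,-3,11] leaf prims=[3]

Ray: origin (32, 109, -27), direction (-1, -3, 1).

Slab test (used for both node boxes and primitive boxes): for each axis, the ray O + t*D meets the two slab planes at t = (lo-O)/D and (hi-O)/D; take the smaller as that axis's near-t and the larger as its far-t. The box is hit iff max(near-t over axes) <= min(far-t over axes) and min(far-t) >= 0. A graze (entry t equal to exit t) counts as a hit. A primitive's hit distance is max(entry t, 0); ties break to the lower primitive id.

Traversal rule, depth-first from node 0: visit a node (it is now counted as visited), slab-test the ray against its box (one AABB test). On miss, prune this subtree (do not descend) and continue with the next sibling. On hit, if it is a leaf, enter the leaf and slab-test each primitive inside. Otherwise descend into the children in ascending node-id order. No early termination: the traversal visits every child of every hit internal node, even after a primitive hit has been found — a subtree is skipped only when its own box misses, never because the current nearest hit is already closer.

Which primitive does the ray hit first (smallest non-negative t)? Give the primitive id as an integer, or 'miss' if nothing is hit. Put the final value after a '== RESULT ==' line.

Traverse from the root:
N0 x:[12,50] y:[91/3,40] z:[8,38] -> hit [91/3,38], descend [2, 4, 6, 9]
  N2 x:[26,36] y:[100/3,38] z:[23,35] -> hit [100/3,35], descend [3, 5]
    N3 x:[34,36] y:[100/3,104/3] z:[29,35] -> hit [34,104/3] leaf, test {P6@t=34}
    N5 x:[26,31] y:[112/3,38] z:[23,27] -> miss, prune
  N4 x:[39,50] y:[91/3,103/3] z:[8,20] -> miss, prune
  N6 x:[43,46] y:[107/3,37] z:[14,15] -> miss, prune
  N9 x:[12,17] y:[112/3,40] z:[34,38] -> miss, prune

7 AABB tests over nodes [0, 2, 3, 5, 4, 6, 9]; 1 leaf entered; closest P6.

== RESULT ==
6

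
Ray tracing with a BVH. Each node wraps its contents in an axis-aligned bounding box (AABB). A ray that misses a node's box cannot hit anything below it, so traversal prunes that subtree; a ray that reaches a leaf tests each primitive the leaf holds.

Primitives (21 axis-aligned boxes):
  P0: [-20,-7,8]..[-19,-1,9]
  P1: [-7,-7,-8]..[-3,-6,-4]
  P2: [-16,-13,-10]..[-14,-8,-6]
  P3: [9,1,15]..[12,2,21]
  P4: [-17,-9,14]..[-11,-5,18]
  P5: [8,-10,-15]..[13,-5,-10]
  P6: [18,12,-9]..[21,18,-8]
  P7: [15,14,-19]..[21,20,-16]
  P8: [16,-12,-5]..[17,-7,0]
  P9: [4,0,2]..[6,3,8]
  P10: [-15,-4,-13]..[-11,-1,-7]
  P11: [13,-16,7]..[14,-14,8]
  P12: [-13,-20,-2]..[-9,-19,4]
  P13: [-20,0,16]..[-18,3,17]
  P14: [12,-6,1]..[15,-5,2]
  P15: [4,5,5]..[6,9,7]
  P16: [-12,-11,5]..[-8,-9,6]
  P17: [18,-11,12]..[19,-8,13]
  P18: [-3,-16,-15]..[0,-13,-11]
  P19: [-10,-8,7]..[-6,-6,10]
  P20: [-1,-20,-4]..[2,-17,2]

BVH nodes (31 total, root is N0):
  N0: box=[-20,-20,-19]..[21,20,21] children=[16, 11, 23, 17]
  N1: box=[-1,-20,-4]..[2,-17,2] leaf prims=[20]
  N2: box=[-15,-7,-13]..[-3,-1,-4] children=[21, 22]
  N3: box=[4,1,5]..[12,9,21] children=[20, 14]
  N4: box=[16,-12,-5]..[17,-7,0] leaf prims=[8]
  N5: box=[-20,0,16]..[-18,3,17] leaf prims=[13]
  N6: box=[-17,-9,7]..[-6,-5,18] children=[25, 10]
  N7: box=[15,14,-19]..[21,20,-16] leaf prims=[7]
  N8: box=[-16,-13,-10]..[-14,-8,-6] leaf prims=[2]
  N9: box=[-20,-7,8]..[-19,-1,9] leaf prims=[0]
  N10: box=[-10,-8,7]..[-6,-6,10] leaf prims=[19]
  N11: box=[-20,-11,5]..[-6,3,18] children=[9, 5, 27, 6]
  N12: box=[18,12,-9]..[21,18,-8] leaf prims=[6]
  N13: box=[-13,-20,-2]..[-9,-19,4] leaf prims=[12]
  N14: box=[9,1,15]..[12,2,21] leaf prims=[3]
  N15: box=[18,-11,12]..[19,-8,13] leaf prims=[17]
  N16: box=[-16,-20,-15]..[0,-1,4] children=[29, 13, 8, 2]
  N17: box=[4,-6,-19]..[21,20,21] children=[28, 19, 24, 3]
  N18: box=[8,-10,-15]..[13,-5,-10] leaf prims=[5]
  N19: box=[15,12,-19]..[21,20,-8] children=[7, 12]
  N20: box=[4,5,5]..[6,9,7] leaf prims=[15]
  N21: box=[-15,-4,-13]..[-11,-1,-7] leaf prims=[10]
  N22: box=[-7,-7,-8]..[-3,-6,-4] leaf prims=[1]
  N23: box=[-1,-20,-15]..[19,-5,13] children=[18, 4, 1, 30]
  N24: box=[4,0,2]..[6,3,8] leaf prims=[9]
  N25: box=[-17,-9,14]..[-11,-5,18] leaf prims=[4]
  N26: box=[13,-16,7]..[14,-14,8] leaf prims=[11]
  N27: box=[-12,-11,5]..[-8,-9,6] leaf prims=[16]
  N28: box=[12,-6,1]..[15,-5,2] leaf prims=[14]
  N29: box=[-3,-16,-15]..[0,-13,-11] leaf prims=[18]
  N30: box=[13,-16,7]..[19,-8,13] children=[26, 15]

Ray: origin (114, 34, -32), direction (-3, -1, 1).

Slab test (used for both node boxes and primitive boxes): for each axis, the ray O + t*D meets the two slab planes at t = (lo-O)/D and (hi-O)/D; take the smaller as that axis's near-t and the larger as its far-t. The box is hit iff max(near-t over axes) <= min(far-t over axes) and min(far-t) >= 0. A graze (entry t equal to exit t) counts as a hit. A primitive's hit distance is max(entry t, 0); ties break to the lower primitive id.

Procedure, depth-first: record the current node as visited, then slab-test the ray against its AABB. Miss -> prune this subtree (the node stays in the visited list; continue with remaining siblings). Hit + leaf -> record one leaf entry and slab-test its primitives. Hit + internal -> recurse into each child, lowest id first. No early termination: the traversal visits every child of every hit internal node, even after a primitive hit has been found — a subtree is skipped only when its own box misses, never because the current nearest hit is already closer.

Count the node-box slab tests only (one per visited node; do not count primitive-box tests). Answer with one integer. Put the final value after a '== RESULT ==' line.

Walk:
N0 x:[31,134/3] y:[14,54] z:[13,53] -> hit [31,134/3], descend [11, 16, 17, 23]
  N11 x:[40,134/3] y:[31,45] z:[37,50] -> hit [40,134/3], descend [5, 6, 9, 27]
    N5 x:[44,134/3] y:[31,34] z:[48,49] -> miss, prune
    N6 x:[40,131/3] y:[39,43] z:[39,50] -> hit [40,43], descend [10, 25]
      N10 x:[40,124/3] y:[40,42] z:[39,42] -> hit [40,124/3] leaf, test {P19@t=40}
      N25 x:[125/3,131/3] y:[39,43] z:[46,50] -> miss, prune
    N9 x:[133/3,134/3] y:[35,41] z:[40,41] -> miss, prune
    N27 x:[122/3,42] y:[43,45] z:[37,38] -> miss, prune
  N16 x:[38,130/3] y:[35,54] z:[17,36] -> miss, prune
  N17 x:[31,110/3] y:[14,40] z:[13,53] -> hit [31,110/3], descend [3, 19, 24, 28]
    N3 x:[34,110/3] y:[25,33] z:[37,53] -> miss, prune
    N19 x:[31,33] y:[14,22] z:[13,24] -> miss, prune
    N24 x:[36,110/3] y:[31,34] z:[34,40] -> miss, prune
    N28 x:[33,34] y:[39,40] z:[33,34] -> miss, prune
  N23 x:[95/3,115/3] y:[39,54] z:[17,45] -> miss, prune

order=[0, 11, 5, 6, 10, 25, 9, 27, 16, 17, 3, 19, 24, 28, 23]  |boxes|=15  |leaves|=1  hit=P19

== RESULT ==
15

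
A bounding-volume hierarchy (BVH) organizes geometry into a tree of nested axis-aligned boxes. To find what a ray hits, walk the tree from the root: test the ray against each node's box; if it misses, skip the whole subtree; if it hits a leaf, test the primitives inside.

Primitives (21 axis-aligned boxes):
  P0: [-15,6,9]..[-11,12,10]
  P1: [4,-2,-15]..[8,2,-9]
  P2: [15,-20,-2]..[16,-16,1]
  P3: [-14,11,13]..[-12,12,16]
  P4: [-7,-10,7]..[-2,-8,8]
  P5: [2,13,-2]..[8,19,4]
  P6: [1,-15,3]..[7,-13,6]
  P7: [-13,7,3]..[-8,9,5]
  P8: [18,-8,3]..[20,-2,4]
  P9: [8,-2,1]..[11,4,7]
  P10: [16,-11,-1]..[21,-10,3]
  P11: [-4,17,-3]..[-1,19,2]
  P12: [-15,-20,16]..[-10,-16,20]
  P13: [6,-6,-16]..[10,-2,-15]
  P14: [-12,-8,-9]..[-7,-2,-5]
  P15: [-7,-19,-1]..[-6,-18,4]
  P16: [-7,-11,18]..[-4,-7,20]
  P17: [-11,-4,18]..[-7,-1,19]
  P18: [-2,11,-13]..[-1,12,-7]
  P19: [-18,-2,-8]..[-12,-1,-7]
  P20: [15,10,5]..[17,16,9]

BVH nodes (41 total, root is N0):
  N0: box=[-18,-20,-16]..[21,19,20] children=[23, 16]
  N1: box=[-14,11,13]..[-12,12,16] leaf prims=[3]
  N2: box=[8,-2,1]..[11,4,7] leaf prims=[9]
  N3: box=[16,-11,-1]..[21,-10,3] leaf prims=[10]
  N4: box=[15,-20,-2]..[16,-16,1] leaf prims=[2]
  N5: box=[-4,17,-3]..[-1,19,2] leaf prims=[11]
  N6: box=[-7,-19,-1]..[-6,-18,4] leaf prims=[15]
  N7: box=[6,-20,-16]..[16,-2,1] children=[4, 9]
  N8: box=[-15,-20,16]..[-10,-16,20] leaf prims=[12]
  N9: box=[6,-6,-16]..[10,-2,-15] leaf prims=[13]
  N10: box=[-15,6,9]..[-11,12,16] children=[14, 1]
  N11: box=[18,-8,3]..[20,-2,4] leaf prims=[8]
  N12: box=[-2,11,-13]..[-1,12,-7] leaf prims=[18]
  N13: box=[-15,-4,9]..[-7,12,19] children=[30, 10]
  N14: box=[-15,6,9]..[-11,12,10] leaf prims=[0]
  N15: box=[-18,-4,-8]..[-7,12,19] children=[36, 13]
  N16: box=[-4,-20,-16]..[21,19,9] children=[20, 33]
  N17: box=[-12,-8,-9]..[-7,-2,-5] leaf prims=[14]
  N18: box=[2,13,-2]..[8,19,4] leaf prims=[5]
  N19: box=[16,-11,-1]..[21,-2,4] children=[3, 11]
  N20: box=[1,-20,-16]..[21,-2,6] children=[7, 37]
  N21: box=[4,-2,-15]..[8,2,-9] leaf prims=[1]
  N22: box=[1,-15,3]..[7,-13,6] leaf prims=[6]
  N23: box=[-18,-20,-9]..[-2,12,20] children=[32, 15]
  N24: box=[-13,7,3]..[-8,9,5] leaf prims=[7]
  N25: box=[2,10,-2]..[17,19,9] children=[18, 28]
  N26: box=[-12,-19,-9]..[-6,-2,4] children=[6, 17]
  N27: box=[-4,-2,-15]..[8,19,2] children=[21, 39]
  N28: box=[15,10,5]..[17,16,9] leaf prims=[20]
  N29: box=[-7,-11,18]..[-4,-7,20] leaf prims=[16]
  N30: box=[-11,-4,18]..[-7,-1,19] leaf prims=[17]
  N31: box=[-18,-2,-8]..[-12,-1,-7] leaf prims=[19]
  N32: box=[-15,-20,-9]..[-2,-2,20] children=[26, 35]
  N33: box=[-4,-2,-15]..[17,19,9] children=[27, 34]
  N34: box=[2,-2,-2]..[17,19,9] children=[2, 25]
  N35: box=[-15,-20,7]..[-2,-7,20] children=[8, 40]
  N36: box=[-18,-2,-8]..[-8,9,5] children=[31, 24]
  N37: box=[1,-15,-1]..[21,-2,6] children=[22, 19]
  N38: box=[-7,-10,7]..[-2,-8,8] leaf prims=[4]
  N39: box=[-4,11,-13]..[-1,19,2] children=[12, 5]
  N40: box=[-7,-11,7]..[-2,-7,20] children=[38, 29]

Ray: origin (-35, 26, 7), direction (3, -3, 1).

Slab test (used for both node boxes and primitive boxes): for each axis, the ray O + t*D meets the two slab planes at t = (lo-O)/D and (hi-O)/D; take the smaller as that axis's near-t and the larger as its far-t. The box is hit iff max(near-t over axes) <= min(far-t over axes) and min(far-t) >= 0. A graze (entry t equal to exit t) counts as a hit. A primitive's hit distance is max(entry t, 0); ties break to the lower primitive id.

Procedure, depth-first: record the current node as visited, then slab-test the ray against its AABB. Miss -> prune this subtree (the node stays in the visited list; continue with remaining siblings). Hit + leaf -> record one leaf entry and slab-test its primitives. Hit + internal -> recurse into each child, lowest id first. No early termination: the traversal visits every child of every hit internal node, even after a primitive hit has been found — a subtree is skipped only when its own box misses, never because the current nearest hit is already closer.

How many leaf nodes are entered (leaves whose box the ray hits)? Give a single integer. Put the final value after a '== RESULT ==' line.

Traverse from the root:
N0 x:[17/3,56/3] y:[7/3,46/3] z:[-23,13] -> hit [17/3,13], descend [16, 23]
  N16 x:[31/3,56/3] y:[7/3,46/3] z:[-23,2] -> miss, prune
  N23 x:[17/3,11] y:[14/3,46/3] z:[-16,13] -> hit [17/3,11], descend [15, 32]
    N15 x:[17/3,28/3] y:[14/3,10] z:[-15,12] -> hit [17/3,28/3], descend [13, 36]
      N13 x:[20/3,28/3] y:[14/3,10] z:[2,12] -> hit [20/3,28/3], descend [10, 30]
        N10 x:[20/3,8] y:[14/3,20/3] z:[2,9] -> hit [20/3,20/3], descend [1, 14]
          N1 x:[7,23/3] y:[14/3,5] z:[6,9] -> miss, prune
          N14 x:[20/3,8] y:[14/3,20/3] z:[2,3] -> miss, prune
        N30 x:[8,28/3] y:[9,10] z:[11,12] -> miss, prune
      N36 x:[17/3,9] y:[17/3,28/3] z:[-15,-2] -> miss, prune
    N32 x:[20/3,11] y:[28/3,46/3] z:[-16,13] -> hit [28/3,11], descend [26, 35]
      N26 x:[23/3,29/3] y:[28/3,15] z:[-16,-3] -> miss, prune
      N35 x:[20/3,11] y:[11,46/3] z:[0,13] -> hit [11,11], descend [8, 40]
        N8 x:[20/3,25/3] y:[14,46/3] z:[9,13] -> miss, prune
        N40 x:[28/3,11] y:[11,37/3] z:[0,13] -> hit [11,11], descend [29, 38]
          N29 x:[28/3,31/3] y:[11,37/3] z:[11,13] -> miss, prune
          N38 x:[28/3,11] y:[34/3,12] z:[0,1] -> miss, prune

17 AABB tests over nodes [0, 16, 23, 15, 13, 10, 1, 14, 30, 36, 32, 26, 35, 8, 40, 29, 38]; 0 leaves entered; closest miss.

== RESULT ==
0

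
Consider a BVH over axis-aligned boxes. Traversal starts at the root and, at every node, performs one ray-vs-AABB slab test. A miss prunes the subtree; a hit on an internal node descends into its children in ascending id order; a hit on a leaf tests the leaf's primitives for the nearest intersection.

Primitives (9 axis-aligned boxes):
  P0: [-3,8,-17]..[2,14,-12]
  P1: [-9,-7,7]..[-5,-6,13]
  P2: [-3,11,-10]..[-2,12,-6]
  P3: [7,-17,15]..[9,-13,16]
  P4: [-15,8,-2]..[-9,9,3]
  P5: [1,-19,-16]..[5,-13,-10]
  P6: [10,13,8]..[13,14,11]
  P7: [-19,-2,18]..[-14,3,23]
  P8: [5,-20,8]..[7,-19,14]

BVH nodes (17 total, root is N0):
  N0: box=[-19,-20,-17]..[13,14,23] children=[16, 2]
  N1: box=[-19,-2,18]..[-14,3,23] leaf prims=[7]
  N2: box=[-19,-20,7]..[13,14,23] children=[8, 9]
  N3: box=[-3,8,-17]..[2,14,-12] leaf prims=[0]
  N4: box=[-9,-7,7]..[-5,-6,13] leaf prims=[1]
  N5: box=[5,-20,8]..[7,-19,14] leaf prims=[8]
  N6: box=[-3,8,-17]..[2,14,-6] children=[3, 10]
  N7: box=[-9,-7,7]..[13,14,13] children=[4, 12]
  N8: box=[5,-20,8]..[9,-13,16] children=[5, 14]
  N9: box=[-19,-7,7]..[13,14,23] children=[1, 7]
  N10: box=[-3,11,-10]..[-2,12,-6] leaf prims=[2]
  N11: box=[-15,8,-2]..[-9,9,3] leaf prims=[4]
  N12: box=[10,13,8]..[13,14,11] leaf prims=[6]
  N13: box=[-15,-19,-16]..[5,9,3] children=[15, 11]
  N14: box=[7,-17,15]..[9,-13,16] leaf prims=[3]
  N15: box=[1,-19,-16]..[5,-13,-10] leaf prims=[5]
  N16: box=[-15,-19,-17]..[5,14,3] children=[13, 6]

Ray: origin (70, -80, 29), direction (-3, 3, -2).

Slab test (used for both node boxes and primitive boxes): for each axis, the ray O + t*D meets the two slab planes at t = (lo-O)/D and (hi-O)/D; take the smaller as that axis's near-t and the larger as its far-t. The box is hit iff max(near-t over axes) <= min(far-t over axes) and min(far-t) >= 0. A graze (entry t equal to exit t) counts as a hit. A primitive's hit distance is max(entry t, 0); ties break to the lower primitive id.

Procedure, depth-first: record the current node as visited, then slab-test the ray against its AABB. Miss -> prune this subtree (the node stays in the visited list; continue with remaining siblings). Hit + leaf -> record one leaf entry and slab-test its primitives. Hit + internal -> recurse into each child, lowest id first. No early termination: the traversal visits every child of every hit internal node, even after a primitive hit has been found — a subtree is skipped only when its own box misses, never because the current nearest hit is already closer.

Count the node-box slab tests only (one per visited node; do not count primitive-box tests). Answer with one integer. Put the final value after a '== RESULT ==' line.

Traverse from the root:
N0 x:[19,89/3] y:[20,94/3] z:[3,23] -> hit [20,23], descend [2, 16]
  N2 x:[19,89/3] y:[20,94/3] z:[3,11] -> miss, prune
  N16 x:[65/3,85/3] y:[61/3,94/3] z:[13,23] -> hit [65/3,23], descend [6, 13]
    N6 x:[68/3,73/3] y:[88/3,94/3] z:[35/2,23] -> miss, prune
    N13 x:[65/3,85/3] y:[61/3,89/3] z:[13,45/2] -> hit [65/3,45/2], descend [11, 15]
      N11 x:[79/3,85/3] y:[88/3,89/3] z:[13,31/2] -> miss, prune
      N15 x:[65/3,23] y:[61/3,67/3] z:[39/2,45/2] -> hit [65/3,67/3] leaf, test {P5@t=65/3}

Summary -> nodes [0, 2, 16, 6, 13, 11, 15]; box-tests=7; leaf-entries=1; first=P5

== RESULT ==
7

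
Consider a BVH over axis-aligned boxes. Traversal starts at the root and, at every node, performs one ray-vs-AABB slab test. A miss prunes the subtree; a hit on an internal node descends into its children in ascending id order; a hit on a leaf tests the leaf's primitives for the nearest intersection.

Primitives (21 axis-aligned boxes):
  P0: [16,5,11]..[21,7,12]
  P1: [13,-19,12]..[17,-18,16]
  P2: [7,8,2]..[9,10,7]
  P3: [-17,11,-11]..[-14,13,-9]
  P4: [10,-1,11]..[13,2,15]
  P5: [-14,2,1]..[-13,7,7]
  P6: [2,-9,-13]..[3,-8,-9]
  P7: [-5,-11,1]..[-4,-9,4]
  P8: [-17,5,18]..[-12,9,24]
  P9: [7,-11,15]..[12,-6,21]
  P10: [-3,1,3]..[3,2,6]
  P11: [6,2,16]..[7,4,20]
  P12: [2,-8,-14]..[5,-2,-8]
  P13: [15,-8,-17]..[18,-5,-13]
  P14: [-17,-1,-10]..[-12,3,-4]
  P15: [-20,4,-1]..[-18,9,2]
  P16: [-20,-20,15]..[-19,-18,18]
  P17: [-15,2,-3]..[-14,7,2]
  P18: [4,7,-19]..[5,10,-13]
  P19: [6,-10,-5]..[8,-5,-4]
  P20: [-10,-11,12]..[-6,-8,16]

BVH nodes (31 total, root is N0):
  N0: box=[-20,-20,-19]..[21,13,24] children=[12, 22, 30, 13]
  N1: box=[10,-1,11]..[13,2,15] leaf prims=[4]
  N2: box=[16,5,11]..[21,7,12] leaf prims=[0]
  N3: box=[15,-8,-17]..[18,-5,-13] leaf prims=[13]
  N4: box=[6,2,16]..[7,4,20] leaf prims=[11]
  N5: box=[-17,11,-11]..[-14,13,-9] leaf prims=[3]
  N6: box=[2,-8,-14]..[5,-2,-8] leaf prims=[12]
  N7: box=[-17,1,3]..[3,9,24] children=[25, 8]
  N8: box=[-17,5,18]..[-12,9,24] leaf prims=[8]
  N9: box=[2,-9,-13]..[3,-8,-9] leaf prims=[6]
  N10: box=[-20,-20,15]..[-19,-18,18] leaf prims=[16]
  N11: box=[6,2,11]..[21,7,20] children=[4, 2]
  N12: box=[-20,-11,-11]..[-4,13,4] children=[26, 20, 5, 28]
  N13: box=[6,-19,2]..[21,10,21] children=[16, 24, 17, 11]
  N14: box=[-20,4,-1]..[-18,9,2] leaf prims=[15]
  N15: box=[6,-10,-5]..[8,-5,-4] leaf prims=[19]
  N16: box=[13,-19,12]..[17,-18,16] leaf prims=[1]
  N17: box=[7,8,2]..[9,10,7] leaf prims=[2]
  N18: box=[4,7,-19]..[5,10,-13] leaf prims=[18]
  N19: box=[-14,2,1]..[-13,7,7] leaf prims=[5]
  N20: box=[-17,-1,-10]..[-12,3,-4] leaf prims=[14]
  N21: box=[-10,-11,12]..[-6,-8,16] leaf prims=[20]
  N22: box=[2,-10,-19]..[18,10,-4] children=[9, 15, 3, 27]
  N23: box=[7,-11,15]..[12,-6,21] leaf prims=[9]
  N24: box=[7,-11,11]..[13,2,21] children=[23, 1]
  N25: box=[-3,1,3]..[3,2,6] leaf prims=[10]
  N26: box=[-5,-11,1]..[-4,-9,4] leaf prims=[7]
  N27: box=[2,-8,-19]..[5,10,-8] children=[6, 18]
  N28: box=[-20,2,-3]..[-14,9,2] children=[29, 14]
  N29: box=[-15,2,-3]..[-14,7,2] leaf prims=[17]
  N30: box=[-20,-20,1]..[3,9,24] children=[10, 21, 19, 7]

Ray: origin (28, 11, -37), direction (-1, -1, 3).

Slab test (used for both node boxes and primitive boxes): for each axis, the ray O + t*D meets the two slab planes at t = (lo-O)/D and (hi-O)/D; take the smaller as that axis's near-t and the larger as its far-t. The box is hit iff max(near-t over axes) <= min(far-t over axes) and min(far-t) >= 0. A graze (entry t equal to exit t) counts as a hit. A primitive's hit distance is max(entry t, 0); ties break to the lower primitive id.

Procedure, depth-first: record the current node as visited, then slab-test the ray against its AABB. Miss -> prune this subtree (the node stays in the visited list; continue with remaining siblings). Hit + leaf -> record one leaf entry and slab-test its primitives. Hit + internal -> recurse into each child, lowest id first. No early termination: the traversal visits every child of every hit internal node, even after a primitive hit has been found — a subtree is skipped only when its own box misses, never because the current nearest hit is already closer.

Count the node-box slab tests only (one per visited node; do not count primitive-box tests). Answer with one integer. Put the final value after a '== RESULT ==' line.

Trace the traversal:
N0 x:[7,48] y:[-2,31] z:[6,61/3] -> hit [7,61/3], descend [12, 13, 22, 30]
  N12 x:[32,48] y:[-2,22] z:[26/3,41/3] -> miss, prune
  N13 x:[7,22] y:[1,30] z:[13,58/3] -> hit [13,58/3], descend [11, 16, 17, 24]
    N11 x:[7,22] y:[4,9] z:[16,19] -> miss, prune
    N16 x:[11,15] y:[29,30] z:[49/3,53/3] -> miss, prune
    N17 x:[19,21] y:[1,3] z:[13,44/3] -> miss, prune
    N24 x:[15,21] y:[9,22] z:[16,58/3] -> hit [16,58/3], descend [1, 23]
      N1 x:[15,18] y:[9,12] z:[16,52/3] -> miss, prune
      N23 x:[16,21] y:[17,22] z:[52/3,58/3] -> hit [52/3,58/3] leaf, test {P9@t=52/3}
  N22 x:[10,26] y:[1,21] z:[6,11] -> hit [10,11], descend [3, 9, 15, 27]
    N3 x:[10,13] y:[16,19] z:[20/3,8] -> miss, prune
    N9 x:[25,26] y:[19,20] z:[8,28/3] -> miss, prune
    N15 x:[20,22] y:[16,21] z:[32/3,11] -> miss, prune
    N27 x:[23,26] y:[1,19] z:[6,29/3] -> miss, prune
  N30 x:[25,48] y:[2,31] z:[38/3,61/3] -> miss, prune

order=[0, 12, 13, 11, 16, 17, 24, 1, 23, 22, 3, 9, 15, 27, 30]  |boxes|=15  |leaves|=1  hit=P9

== RESULT ==
15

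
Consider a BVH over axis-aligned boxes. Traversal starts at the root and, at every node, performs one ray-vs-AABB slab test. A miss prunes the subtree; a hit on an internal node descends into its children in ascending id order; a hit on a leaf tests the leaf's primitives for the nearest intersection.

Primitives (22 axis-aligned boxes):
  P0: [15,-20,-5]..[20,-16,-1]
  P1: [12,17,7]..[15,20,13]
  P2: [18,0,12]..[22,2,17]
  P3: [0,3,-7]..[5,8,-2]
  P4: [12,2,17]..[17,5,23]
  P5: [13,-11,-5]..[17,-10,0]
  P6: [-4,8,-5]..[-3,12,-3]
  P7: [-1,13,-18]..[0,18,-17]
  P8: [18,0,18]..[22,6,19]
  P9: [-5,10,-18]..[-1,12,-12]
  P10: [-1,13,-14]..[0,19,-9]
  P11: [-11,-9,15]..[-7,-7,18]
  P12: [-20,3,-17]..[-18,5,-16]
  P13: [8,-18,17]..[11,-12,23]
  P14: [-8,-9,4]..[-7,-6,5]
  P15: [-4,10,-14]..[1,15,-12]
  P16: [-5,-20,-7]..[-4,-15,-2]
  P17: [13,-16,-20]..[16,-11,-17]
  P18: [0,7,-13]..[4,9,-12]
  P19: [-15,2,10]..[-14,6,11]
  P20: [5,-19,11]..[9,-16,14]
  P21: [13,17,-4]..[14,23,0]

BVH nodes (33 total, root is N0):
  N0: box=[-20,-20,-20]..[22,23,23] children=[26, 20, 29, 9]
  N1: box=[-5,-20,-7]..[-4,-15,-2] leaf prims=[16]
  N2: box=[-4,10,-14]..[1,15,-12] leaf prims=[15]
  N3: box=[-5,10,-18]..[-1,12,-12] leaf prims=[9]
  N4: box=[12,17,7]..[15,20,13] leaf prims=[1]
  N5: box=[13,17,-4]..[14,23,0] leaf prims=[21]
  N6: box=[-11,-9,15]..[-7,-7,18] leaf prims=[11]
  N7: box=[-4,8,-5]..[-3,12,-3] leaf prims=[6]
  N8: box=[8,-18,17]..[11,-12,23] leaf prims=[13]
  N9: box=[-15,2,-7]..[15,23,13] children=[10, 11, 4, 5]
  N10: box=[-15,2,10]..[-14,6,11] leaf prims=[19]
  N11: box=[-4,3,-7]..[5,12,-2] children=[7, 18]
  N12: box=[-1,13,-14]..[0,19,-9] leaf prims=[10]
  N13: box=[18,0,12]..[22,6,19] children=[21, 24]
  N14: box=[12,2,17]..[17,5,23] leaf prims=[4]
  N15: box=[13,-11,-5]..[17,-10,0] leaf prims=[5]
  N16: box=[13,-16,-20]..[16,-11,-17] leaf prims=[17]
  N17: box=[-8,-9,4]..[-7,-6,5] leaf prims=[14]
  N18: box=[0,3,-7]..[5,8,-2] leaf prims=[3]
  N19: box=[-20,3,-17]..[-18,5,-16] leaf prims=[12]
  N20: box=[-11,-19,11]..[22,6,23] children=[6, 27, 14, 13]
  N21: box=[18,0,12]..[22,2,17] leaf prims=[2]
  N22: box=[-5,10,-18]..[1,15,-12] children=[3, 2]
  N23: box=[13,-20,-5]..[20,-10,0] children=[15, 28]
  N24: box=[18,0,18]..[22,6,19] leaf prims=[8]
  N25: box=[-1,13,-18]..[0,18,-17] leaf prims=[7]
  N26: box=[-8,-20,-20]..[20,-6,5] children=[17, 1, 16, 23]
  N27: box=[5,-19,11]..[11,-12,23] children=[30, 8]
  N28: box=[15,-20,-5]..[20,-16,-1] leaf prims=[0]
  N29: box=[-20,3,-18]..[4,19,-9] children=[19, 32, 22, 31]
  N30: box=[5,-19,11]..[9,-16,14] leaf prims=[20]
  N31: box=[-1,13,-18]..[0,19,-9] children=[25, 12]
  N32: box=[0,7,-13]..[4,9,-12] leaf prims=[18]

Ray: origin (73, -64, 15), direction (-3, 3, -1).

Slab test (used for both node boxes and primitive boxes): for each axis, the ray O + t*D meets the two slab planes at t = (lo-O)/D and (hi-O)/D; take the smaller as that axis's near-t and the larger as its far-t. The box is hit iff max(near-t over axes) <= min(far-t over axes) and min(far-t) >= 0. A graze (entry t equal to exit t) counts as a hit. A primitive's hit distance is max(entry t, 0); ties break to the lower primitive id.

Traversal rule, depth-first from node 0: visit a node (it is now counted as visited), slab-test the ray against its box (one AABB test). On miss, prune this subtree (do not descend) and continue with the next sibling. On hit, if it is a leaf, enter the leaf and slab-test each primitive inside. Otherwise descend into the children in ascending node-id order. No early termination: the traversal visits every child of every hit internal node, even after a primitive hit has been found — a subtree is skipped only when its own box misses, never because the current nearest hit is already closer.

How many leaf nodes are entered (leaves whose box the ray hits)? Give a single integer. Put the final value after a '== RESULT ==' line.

Trace the traversal:
N0 x:[17,31] y:[44/3,29] z:[-8,35] -> hit [17,29], descend [9, 20, 26, 29]
  N9 x:[58/3,88/3] y:[22,29] z:[2,22] -> hit [22,22], descend [4, 5, 10, 11]
    N4 x:[58/3,61/3] y:[27,28] z:[2,8] -> miss, prune
    N5 x:[59/3,20] y:[27,29] z:[15,19] -> miss, prune
    N10 x:[29,88/3] y:[22,70/3] z:[4,5] -> miss, prune
    N11 x:[68/3,77/3] y:[67/3,76/3] z:[17,22] -> miss, prune
  N20 x:[17,28] y:[15,70/3] z:[-8,4] -> miss, prune
  N26 x:[53/3,27] y:[44/3,58/3] z:[10,35] -> hit [53/3,58/3], descend [1, 16, 17, 23]
    N1 x:[77/3,26] y:[44/3,49/3] z:[17,22] -> miss, prune
    N16 x:[19,20] y:[16,53/3] z:[32,35] -> miss, prune
    N17 x:[80/3,27] y:[55/3,58/3] z:[10,11] -> miss, prune
    N23 x:[53/3,20] y:[44/3,18] z:[15,20] -> hit [53/3,18], descend [15, 28]
      N15 x:[56/3,20] y:[53/3,18] z:[15,20] -> miss, prune
      N28 x:[53/3,58/3] y:[44/3,16] z:[16,20] -> miss, prune
  N29 x:[23,31] y:[67/3,83/3] z:[24,33] -> hit [24,83/3], descend [19, 22, 31, 32]
    N19 x:[91/3,31] y:[67/3,23] z:[31,32] -> miss, prune
    N22 x:[24,26] y:[74/3,79/3] z:[27,33] -> miss, prune
    N31 x:[73/3,74/3] y:[77/3,83/3] z:[24,33] -> miss, prune
    N32 x:[23,73/3] y:[71/3,73/3] z:[27,28] -> miss, prune

Visited [0, 9, 4, 5, 10, 11, 20, 26, 1, 16, 17, 23, 15, 28, 29, 19, 22, 31, 32]. Tests: 19 box, 0 leaf. Nearest: miss.

== RESULT ==
0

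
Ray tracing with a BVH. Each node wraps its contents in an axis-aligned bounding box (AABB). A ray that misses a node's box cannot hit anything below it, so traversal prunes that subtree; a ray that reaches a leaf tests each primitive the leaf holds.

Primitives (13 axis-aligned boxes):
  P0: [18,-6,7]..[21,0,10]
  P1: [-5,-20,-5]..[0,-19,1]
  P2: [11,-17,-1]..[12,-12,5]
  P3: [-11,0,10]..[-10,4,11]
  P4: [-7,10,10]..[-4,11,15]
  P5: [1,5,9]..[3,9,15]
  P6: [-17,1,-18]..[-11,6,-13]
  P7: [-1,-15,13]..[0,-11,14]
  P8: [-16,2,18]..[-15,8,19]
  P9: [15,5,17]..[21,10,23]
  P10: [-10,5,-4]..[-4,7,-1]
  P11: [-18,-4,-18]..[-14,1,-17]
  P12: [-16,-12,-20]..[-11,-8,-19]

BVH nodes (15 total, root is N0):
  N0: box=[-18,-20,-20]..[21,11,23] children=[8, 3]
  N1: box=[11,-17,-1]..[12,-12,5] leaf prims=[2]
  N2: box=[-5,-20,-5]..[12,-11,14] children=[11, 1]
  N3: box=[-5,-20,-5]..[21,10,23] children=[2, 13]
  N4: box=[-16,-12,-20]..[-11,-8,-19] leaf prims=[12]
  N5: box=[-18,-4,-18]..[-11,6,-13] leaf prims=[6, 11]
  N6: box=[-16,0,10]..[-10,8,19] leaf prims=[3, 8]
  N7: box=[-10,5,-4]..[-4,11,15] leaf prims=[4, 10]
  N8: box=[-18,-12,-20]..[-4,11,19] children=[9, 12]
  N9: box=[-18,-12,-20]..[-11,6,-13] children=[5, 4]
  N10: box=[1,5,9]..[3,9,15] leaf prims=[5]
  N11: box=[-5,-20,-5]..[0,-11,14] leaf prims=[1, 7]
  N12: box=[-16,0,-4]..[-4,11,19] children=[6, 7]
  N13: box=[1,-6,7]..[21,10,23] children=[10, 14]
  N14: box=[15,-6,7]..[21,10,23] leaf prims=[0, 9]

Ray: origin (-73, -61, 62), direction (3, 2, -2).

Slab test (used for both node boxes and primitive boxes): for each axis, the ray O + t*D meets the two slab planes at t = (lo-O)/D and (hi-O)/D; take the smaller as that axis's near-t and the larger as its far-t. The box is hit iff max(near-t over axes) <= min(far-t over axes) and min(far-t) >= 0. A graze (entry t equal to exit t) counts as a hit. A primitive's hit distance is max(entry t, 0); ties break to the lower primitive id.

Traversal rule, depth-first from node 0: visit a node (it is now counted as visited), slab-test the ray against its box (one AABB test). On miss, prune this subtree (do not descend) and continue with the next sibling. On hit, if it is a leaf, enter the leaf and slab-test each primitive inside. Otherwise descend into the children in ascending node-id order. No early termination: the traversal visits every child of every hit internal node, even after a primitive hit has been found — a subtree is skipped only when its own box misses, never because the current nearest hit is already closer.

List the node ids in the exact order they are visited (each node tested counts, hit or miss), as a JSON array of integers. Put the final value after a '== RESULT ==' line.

Traverse from the root:
N0 x:[55/3,94/3] y:[41/2,36] z:[39/2,41] -> hit [41/2,94/3], descend [3, 8]
  N3 x:[68/3,94/3] y:[41/2,71/2] z:[39/2,67/2] -> hit [68/3,94/3], descend [2, 13]
    N2 x:[68/3,85/3] y:[41/2,25] z:[24,67/2] -> hit [24,25], descend [1, 11]
      N1 x:[28,85/3] y:[22,49/2] z:[57/2,63/2] -> miss, prune
      N11 x:[68/3,73/3] y:[41/2,25] z:[24,67/2] -> hit [24,73/3] leaf, test {P1(miss), P7@t=24}
    N13 x:[74/3,94/3] y:[55/2,71/2] z:[39/2,55/2] -> hit [55/2,55/2], descend [10, 14]
      N10 x:[74/3,76/3] y:[33,35] z:[47/2,53/2] -> miss, prune
      N14 x:[88/3,94/3] y:[55/2,71/2] z:[39/2,55/2] -> miss, prune
  N8 x:[55/3,23] y:[49/2,36] z:[43/2,41] -> miss, prune

Summary -> nodes [0, 3, 2, 1, 11, 13, 10, 14, 8]; box-tests=9; leaf-entries=1; first=P7

== RESULT ==
[0, 3, 2, 1, 11, 13, 10, 14, 8]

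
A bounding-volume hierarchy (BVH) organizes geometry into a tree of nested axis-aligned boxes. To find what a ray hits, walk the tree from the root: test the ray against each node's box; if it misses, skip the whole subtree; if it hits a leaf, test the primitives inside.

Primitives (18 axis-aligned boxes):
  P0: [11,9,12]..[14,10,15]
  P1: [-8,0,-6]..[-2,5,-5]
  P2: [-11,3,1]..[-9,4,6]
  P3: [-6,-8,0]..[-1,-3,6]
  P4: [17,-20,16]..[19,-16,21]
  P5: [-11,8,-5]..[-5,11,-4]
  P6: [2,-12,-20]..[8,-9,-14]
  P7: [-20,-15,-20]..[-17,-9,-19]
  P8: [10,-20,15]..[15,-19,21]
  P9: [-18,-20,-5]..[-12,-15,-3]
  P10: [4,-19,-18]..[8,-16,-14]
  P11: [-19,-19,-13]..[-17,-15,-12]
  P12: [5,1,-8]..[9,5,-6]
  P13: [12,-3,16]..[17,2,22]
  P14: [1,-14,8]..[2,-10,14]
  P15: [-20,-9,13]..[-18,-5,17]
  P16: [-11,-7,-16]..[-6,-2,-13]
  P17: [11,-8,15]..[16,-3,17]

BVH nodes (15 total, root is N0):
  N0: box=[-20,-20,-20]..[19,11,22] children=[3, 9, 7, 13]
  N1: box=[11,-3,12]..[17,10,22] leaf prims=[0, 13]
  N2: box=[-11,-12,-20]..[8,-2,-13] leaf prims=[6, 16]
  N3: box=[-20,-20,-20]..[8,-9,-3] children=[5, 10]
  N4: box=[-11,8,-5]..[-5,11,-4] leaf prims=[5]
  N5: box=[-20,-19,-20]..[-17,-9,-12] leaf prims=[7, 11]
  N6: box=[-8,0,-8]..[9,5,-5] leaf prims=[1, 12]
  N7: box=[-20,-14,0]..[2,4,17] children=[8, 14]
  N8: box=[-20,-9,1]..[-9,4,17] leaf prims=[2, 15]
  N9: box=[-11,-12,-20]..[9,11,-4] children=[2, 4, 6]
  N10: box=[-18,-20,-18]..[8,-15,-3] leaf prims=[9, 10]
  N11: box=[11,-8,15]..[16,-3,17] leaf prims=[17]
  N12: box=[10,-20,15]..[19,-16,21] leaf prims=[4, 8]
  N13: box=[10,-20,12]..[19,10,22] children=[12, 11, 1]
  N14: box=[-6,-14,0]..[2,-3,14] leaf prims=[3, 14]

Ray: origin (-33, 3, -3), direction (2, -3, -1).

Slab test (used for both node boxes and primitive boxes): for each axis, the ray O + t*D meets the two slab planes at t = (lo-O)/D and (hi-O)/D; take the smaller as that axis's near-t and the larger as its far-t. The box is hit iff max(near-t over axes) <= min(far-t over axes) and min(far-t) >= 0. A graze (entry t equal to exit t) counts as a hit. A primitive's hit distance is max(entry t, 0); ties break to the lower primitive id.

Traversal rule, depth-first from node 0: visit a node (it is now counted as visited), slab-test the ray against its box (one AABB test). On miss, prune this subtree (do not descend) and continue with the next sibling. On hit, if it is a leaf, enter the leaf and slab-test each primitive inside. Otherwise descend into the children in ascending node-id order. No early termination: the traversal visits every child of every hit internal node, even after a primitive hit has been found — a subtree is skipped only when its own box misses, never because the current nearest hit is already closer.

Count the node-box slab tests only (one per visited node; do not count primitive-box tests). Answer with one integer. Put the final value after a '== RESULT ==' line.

Trace the traversal:
N0 x:[13/2,26] y:[-8/3,23/3] z:[-25,17] -> hit [13/2,23/3], descend [3, 7, 9, 13]
  N3 x:[13/2,41/2] y:[4,23/3] z:[0,17] -> hit [13/2,23/3], descend [5, 10]
    N5 x:[13/2,8] y:[4,22/3] z:[9,17] -> miss, prune
    N10 x:[15/2,41/2] y:[6,23/3] z:[0,15] -> hit [15/2,23/3] leaf, test {P9(miss), P10(miss)}
  N7 x:[13/2,35/2] y:[-1/3,17/3] z:[-20,-3] -> miss, prune
  N9 x:[11,21] y:[-8/3,5] z:[1,17] -> miss, prune
  N13 x:[43/2,26] y:[-7/3,23/3] z:[-25,-15] -> miss, prune

Summary -> nodes [0, 3, 5, 10, 7, 9, 13]; box-tests=7; leaf-entries=1; first=miss

== RESULT ==
7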